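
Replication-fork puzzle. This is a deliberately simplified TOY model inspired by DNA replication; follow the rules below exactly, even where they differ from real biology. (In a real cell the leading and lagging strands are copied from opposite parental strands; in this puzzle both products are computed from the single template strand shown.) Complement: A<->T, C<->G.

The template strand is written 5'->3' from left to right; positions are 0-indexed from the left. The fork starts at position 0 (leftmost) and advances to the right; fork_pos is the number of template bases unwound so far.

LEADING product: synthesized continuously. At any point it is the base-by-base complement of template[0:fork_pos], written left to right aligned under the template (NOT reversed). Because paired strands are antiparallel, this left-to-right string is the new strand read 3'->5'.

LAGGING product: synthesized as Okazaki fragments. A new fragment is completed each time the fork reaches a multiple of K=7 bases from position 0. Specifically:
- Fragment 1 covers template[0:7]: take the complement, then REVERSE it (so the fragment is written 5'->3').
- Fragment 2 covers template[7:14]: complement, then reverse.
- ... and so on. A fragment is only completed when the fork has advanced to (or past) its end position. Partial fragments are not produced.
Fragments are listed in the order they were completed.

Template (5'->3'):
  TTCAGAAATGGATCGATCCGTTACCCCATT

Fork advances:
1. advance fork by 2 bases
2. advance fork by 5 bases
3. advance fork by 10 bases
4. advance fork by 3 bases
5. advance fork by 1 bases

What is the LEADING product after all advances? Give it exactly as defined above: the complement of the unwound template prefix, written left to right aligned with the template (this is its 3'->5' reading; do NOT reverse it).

Answer: AAGTCTTTACCTAGCTAGGCA

Derivation:
Step 1: advance 2 -> fork_pos = 0 + 2 = 2.
Step 2: advance 5 -> fork_pos = 2 + 5 = 7.
Step 3: advance 10 -> fork_pos = 7 + 10 = 17.
Step 4: advance 3 -> fork_pos = 17 + 3 = 20.
Step 5: advance 1 -> fork_pos = 20 + 1 = 21.
Unwound prefix: template[0:21] = TTCAGAAATGGATCGATCCGT
Complement it base by base (A<->T, C<->G), keeping left-to-right order:
  [0:5] TTCAG -> AAGTC
  [5:10] AAATG -> TTTAC
  [10:15] GATCG -> CTAGC
  [15:20] ATCCG -> TAGGC
  [20:21] T -> A
Concatenate: AAGTCTTTACCTAGCTAGGCA (length 21; written aligned with the template, i.e. 3'->5').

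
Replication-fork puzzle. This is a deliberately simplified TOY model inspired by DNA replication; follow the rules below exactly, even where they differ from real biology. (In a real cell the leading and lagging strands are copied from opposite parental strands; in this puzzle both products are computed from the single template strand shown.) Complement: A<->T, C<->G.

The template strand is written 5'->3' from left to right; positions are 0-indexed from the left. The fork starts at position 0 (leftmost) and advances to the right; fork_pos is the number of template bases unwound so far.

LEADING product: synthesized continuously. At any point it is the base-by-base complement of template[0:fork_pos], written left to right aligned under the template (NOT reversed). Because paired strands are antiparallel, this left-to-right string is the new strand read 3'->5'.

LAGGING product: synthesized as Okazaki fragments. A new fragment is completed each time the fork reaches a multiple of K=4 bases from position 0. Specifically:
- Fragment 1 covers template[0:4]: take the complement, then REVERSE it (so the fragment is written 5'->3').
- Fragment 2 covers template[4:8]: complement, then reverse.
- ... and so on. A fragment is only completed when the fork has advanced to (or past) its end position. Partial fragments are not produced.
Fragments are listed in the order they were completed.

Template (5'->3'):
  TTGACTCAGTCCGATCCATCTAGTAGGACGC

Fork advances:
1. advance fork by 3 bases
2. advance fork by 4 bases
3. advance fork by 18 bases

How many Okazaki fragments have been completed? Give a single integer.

Step 1: advance 3 -> fork_pos = 0 + 3 = 3. Next multiple of 4 is 4 (not reached); still 0 fragment(s).
Step 2: advance 4 -> fork_pos = 3 + 4 = 7. Reached multiple(s) of 4: 4 -> fragment 1 completed (1 total).
Step 3: advance 18 -> fork_pos = 7 + 18 = 25. Reached multiple(s) of 4: 8, 12, 16, 20, 24 -> fragments 2-6 completed (6 total).
Check: final fork_pos = 25; the multiples of 4 that are <= 25 are 4..24 -> 25 // 4 = 6 completed fragment(s).

Answer: 6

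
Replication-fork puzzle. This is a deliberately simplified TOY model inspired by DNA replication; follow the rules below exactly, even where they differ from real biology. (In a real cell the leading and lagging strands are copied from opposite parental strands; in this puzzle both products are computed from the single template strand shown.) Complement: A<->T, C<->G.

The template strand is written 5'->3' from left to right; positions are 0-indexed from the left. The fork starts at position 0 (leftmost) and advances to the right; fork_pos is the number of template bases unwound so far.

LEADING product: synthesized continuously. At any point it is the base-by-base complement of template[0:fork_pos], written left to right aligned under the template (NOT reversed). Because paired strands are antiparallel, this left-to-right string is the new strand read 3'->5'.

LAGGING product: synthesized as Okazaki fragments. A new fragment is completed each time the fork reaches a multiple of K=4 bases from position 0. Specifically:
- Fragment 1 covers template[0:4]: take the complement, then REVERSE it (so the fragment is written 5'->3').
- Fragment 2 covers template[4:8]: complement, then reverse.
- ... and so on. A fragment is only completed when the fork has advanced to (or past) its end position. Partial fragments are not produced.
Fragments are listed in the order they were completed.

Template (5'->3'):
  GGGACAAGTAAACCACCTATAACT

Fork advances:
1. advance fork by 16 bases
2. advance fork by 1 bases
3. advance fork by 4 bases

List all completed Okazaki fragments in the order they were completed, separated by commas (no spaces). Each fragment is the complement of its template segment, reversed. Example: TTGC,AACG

Step 1: advance 16 -> fork_pos = 0 + 16 = 16. Reached multiple(s) of 4: 4, 8, 12, 16 -> fragments 1-4 completed (4 total).
Step 2: advance 1 -> fork_pos = 16 + 1 = 17. Next multiple of 4 is 20 (not reached); still 4 fragment(s).
Step 3: advance 4 -> fork_pos = 17 + 4 = 21. Reached multiple(s) of 4: 20 -> fragment 5 completed (5 total).
Final fork_pos = 21, so 5 fragment(s) are complete. Build each: template segment -> complement -> reverse.
Fragment 1: template[0:4] = GGGA -> complement CCCT -> reversed TCCC
Fragment 2: template[4:8] = CAAG -> complement GTTC -> reversed CTTG
Fragment 3: template[8:12] = TAAA -> complement ATTT -> reversed TTTA
Fragment 4: template[12:16] = CCAC -> complement GGTG -> reversed GTGG
Fragment 5: template[16:20] = CTAT -> complement GATA -> reversed ATAG

Answer: TCCC,CTTG,TTTA,GTGG,ATAG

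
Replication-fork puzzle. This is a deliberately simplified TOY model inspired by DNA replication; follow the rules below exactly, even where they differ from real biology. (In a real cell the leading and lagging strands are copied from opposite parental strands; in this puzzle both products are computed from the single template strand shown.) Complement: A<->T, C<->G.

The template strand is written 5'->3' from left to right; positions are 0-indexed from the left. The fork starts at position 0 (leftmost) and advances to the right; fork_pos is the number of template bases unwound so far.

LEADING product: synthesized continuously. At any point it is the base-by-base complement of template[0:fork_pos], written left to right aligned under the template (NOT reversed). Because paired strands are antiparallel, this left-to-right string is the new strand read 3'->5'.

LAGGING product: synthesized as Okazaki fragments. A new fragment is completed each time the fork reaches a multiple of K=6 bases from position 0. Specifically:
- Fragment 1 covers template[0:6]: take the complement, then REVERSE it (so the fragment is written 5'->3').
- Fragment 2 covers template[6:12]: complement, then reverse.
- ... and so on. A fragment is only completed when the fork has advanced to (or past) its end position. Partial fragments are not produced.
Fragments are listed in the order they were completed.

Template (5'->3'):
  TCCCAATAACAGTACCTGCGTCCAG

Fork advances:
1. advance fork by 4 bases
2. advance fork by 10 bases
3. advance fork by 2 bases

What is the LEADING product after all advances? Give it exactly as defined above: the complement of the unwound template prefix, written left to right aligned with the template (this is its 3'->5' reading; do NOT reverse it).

Step 1: advance 4 -> fork_pos = 0 + 4 = 4.
Step 2: advance 10 -> fork_pos = 4 + 10 = 14.
Step 3: advance 2 -> fork_pos = 14 + 2 = 16.
Unwound prefix: template[0:16] = TCCCAATAACAGTACC
Complement it base by base (A<->T, C<->G), keeping left-to-right order:
  [0:5] TCCCA -> AGGGT
  [5:10] ATAAC -> TATTG
  [10:15] AGTAC -> TCATG
  [15:16] C -> G
Concatenate: AGGGTTATTGTCATGG (length 16; written aligned with the template, i.e. 3'->5').

Answer: AGGGTTATTGTCATGG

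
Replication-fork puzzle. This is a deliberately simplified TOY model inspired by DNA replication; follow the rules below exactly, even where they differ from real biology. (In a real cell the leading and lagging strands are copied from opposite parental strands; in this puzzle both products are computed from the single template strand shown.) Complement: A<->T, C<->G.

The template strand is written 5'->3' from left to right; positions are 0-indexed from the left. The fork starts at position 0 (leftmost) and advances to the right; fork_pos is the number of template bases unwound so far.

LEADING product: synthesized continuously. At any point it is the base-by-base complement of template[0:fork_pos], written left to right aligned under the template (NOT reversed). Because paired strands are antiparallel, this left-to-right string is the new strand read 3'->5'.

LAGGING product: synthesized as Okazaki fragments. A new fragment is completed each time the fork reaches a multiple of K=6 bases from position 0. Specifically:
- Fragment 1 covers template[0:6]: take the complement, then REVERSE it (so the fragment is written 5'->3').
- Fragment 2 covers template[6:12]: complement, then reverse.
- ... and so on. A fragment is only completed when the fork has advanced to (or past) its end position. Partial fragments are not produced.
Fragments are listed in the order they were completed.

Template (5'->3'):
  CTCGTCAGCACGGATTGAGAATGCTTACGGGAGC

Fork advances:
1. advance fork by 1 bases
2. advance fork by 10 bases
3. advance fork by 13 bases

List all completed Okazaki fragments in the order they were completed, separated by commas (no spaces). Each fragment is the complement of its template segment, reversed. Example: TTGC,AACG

Step 1: advance 1 -> fork_pos = 0 + 1 = 1. Next multiple of 6 is 6 (not reached); still 0 fragment(s).
Step 2: advance 10 -> fork_pos = 1 + 10 = 11. Reached multiple(s) of 6: 6 -> fragment 1 completed (1 total).
Step 3: advance 13 -> fork_pos = 11 + 13 = 24. Reached multiple(s) of 6: 12, 18, 24 -> fragments 2-4 completed (4 total).
Final fork_pos = 24, so 4 fragment(s) are complete. Build each: template segment -> complement -> reverse.
Fragment 1: template[0:6] = CTCGTC -> complement GAGCAG -> reversed GACGAG
Fragment 2: template[6:12] = AGCACG -> complement TCGTGC -> reversed CGTGCT
Fragment 3: template[12:18] = GATTGA -> complement CTAACT -> reversed TCAATC
Fragment 4: template[18:24] = GAATGC -> complement CTTACG -> reversed GCATTC

Answer: GACGAG,CGTGCT,TCAATC,GCATTC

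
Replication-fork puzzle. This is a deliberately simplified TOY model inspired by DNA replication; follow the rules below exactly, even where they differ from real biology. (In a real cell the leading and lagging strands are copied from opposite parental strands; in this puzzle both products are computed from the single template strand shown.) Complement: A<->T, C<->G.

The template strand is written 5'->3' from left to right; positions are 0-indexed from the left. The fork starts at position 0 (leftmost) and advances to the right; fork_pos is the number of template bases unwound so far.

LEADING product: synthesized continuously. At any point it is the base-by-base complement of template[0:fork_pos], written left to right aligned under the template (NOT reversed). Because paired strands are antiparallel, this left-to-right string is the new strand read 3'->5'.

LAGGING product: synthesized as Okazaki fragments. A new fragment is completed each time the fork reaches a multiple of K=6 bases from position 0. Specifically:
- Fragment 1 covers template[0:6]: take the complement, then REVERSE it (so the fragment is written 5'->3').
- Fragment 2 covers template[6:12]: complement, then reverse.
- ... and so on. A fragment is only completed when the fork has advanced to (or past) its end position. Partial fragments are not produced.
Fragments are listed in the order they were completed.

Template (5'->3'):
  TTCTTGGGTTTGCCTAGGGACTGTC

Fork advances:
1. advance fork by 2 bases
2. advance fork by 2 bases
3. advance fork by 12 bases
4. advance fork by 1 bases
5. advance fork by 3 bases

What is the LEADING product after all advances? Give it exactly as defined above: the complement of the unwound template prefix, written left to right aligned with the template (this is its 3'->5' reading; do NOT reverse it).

Step 1: advance 2 -> fork_pos = 0 + 2 = 2.
Step 2: advance 2 -> fork_pos = 2 + 2 = 4.
Step 3: advance 12 -> fork_pos = 4 + 12 = 16.
Step 4: advance 1 -> fork_pos = 16 + 1 = 17.
Step 5: advance 3 -> fork_pos = 17 + 3 = 20.
Unwound prefix: template[0:20] = TTCTTGGGTTTGCCTAGGGA
Complement it base by base (A<->T, C<->G), keeping left-to-right order:
  [0:5] TTCTT -> AAGAA
  [5:10] GGGTT -> CCCAA
  [10:15] TGCCT -> ACGGA
  [15:20] AGGGA -> TCCCT
Concatenate: AAGAACCCAAACGGATCCCT (length 20; written aligned with the template, i.e. 3'->5').

Answer: AAGAACCCAAACGGATCCCT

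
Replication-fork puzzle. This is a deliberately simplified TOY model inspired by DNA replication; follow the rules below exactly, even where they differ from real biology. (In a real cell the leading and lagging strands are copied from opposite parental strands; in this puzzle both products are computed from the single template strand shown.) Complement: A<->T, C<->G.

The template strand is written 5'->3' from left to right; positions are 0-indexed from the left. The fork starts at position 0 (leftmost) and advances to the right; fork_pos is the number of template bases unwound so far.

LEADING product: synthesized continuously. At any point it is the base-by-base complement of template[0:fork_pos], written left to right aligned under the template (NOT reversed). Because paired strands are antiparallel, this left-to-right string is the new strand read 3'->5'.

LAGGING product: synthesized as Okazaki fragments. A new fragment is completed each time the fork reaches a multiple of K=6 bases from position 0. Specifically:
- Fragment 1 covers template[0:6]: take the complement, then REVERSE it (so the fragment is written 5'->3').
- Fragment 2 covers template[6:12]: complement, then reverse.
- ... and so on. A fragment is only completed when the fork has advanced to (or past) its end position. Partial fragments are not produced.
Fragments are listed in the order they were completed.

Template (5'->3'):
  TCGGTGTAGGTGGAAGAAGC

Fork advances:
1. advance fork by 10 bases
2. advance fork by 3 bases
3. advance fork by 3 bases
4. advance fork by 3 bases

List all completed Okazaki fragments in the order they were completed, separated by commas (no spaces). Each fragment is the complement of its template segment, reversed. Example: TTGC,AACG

Answer: CACCGA,CACCTA,TTCTTC

Derivation:
Step 1: advance 10 -> fork_pos = 0 + 10 = 10. Reached multiple(s) of 6: 6 -> fragment 1 completed (1 total).
Step 2: advance 3 -> fork_pos = 10 + 3 = 13. Reached multiple(s) of 6: 12 -> fragment 2 completed (2 total).
Step 3: advance 3 -> fork_pos = 13 + 3 = 16. Next multiple of 6 is 18 (not reached); still 2 fragment(s).
Step 4: advance 3 -> fork_pos = 16 + 3 = 19. Reached multiple(s) of 6: 18 -> fragment 3 completed (3 total).
Final fork_pos = 19, so 3 fragment(s) are complete. Build each: template segment -> complement -> reverse.
Fragment 1: template[0:6] = TCGGTG -> complement AGCCAC -> reversed CACCGA
Fragment 2: template[6:12] = TAGGTG -> complement ATCCAC -> reversed CACCTA
Fragment 3: template[12:18] = GAAGAA -> complement CTTCTT -> reversed TTCTTC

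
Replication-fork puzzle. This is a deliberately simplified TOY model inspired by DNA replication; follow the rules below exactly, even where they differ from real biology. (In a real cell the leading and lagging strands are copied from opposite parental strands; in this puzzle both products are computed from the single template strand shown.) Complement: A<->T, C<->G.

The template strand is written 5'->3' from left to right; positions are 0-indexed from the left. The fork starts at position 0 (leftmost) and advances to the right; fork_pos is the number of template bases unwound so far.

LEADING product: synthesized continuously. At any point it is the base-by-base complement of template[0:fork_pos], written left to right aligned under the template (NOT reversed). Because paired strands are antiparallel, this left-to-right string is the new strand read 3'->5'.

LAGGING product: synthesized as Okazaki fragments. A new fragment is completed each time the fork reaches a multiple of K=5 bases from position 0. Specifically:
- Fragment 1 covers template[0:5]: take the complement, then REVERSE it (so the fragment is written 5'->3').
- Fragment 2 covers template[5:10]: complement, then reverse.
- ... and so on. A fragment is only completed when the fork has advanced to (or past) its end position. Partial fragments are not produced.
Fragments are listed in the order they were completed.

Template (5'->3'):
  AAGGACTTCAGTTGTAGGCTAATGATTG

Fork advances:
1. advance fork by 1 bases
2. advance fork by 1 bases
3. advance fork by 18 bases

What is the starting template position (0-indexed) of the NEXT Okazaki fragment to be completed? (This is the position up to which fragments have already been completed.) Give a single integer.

Step 1: advance 1 -> fork_pos = 0 + 1 = 1. Next multiple of 5 is 5 (not reached); still 0 fragment(s).
Step 2: advance 1 -> fork_pos = 1 + 1 = 2. Next multiple of 5 is 5 (not reached); still 0 fragment(s).
Step 3: advance 18 -> fork_pos = 2 + 18 = 20. Reached multiple(s) of 5: 5, 10, 15, 20 -> fragments 1-4 completed (4 total).
4 fragment(s) completed, covering template[0:20] (4 x 5 = 20). The next fragment, fragment 5, covers template[20:25], so it starts at position 20.

Answer: 20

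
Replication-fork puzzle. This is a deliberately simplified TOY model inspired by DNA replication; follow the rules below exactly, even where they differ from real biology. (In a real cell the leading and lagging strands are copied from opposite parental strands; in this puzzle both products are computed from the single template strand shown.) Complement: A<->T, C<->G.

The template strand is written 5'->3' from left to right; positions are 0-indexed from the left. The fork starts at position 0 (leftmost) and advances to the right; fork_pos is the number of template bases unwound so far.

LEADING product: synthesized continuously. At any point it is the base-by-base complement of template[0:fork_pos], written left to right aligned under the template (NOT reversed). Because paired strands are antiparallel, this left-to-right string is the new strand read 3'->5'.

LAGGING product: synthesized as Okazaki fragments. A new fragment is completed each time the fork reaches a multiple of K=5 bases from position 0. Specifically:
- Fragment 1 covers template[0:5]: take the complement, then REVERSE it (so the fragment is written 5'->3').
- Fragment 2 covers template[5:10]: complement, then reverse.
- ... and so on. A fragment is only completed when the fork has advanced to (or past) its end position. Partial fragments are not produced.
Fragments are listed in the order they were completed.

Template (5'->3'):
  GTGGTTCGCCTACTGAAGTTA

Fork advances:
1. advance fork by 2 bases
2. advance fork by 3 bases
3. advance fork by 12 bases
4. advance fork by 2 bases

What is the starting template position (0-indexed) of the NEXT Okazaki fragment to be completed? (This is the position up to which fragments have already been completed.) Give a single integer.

Answer: 15

Derivation:
Step 1: advance 2 -> fork_pos = 0 + 2 = 2. Next multiple of 5 is 5 (not reached); still 0 fragment(s).
Step 2: advance 3 -> fork_pos = 2 + 3 = 5. Reached multiple(s) of 5: 5 -> fragment 1 completed (1 total).
Step 3: advance 12 -> fork_pos = 5 + 12 = 17. Reached multiple(s) of 5: 10, 15 -> fragments 2-3 completed (3 total).
Step 4: advance 2 -> fork_pos = 17 + 2 = 19. Next multiple of 5 is 20 (not reached); still 3 fragment(s).
3 fragment(s) completed, covering template[0:15] (3 x 5 = 15). The next fragment, fragment 4, covers template[15:20], so it starts at position 15.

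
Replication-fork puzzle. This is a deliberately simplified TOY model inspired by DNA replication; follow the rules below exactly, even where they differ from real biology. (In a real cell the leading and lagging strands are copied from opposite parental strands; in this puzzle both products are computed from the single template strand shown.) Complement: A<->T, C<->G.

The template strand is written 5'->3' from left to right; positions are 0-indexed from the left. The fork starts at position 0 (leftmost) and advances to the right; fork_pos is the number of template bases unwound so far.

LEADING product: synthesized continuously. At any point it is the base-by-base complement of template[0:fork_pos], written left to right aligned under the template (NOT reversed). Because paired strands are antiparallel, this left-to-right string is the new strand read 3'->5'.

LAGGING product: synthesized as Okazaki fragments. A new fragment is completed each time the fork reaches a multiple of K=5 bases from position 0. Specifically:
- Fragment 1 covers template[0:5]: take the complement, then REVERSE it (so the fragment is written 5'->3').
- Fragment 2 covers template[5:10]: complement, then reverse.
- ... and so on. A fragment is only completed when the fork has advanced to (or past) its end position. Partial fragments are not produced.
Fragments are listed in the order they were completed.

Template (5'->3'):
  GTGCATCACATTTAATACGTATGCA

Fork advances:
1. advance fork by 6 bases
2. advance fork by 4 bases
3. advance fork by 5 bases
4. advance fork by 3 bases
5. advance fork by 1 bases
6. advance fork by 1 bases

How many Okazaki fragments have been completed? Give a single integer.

Answer: 4

Derivation:
Step 1: advance 6 -> fork_pos = 0 + 6 = 6. Reached multiple(s) of 5: 5 -> fragment 1 completed (1 total).
Step 2: advance 4 -> fork_pos = 6 + 4 = 10. Reached multiple(s) of 5: 10 -> fragment 2 completed (2 total).
Step 3: advance 5 -> fork_pos = 10 + 5 = 15. Reached multiple(s) of 5: 15 -> fragment 3 completed (3 total).
Step 4: advance 3 -> fork_pos = 15 + 3 = 18. Next multiple of 5 is 20 (not reached); still 3 fragment(s).
Step 5: advance 1 -> fork_pos = 18 + 1 = 19. Next multiple of 5 is 20 (not reached); still 3 fragment(s).
Step 6: advance 1 -> fork_pos = 19 + 1 = 20. Reached multiple(s) of 5: 20 -> fragment 4 completed (4 total).
Check: final fork_pos = 20; the multiples of 5 that are <= 20 are 5..20 -> 20 // 5 = 4 completed fragment(s).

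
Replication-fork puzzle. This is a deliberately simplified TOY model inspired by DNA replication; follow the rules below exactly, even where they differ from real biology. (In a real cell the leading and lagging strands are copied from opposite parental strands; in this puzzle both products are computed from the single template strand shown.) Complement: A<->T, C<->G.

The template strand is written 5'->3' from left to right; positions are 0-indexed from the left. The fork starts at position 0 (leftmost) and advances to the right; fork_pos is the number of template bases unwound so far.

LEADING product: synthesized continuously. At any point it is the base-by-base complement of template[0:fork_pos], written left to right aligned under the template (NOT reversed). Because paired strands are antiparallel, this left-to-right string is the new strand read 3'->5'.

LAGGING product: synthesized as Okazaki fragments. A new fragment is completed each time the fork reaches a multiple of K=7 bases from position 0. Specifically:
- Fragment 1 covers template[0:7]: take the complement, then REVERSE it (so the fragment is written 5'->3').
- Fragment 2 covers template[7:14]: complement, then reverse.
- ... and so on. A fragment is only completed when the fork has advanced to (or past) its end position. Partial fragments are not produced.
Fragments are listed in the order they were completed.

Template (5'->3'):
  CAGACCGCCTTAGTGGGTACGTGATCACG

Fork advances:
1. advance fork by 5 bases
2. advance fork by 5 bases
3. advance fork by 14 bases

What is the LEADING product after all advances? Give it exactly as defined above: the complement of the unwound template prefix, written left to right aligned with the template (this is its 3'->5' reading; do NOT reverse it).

Answer: GTCTGGCGGAATCACCCATGCACT

Derivation:
Step 1: advance 5 -> fork_pos = 0 + 5 = 5.
Step 2: advance 5 -> fork_pos = 5 + 5 = 10.
Step 3: advance 14 -> fork_pos = 10 + 14 = 24.
Unwound prefix: template[0:24] = CAGACCGCCTTAGTGGGTACGTGA
Complement it base by base (A<->T, C<->G), keeping left-to-right order:
  [0:5] CAGAC -> GTCTG
  [5:10] CGCCT -> GCGGA
  [10:15] TAGTG -> ATCAC
  [15:20] GGTAC -> CCATG
  [20:24] GTGA -> CACT
Concatenate: GTCTGGCGGAATCACCCATGCACT (length 24; written aligned with the template, i.e. 3'->5').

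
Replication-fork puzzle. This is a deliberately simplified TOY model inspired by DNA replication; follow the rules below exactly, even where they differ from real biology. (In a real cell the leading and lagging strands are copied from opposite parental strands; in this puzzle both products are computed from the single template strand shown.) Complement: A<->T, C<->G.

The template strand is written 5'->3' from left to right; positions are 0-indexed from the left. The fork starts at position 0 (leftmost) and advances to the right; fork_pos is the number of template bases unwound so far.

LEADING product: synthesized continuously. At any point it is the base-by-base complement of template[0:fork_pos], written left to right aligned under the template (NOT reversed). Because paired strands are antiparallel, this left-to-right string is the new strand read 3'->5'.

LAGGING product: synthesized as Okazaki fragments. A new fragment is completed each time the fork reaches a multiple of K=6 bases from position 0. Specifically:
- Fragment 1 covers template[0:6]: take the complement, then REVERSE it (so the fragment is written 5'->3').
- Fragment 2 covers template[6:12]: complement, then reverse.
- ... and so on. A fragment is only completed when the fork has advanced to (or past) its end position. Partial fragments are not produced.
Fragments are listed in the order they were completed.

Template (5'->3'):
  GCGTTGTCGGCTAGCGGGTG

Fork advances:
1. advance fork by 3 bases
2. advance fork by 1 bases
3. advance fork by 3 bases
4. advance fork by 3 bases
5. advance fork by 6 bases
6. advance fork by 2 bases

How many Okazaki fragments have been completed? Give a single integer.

Answer: 3

Derivation:
Step 1: advance 3 -> fork_pos = 0 + 3 = 3. Next multiple of 6 is 6 (not reached); still 0 fragment(s).
Step 2: advance 1 -> fork_pos = 3 + 1 = 4. Next multiple of 6 is 6 (not reached); still 0 fragment(s).
Step 3: advance 3 -> fork_pos = 4 + 3 = 7. Reached multiple(s) of 6: 6 -> fragment 1 completed (1 total).
Step 4: advance 3 -> fork_pos = 7 + 3 = 10. Next multiple of 6 is 12 (not reached); still 1 fragment(s).
Step 5: advance 6 -> fork_pos = 10 + 6 = 16. Reached multiple(s) of 6: 12 -> fragment 2 completed (2 total).
Step 6: advance 2 -> fork_pos = 16 + 2 = 18. Reached multiple(s) of 6: 18 -> fragment 3 completed (3 total).
Check: final fork_pos = 18; the multiples of 6 that are <= 18 are 6..18 -> 18 // 6 = 3 completed fragment(s).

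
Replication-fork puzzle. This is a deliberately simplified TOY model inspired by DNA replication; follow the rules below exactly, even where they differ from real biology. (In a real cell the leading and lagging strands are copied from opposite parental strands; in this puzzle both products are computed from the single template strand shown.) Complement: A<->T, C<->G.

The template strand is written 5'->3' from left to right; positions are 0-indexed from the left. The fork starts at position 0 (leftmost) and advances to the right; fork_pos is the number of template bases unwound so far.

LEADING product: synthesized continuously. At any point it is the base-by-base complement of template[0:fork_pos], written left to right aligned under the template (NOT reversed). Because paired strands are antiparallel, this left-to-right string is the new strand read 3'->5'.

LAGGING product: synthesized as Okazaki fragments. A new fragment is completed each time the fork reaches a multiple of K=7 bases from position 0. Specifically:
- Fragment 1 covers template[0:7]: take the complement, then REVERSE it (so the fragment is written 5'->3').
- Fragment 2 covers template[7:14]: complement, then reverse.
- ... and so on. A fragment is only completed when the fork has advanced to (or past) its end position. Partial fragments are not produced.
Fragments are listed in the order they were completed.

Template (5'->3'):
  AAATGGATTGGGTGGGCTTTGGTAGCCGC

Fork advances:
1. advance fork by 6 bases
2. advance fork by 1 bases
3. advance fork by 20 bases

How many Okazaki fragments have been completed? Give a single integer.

Step 1: advance 6 -> fork_pos = 0 + 6 = 6. Next multiple of 7 is 7 (not reached); still 0 fragment(s).
Step 2: advance 1 -> fork_pos = 6 + 1 = 7. Reached multiple(s) of 7: 7 -> fragment 1 completed (1 total).
Step 3: advance 20 -> fork_pos = 7 + 20 = 27. Reached multiple(s) of 7: 14, 21 -> fragments 2-3 completed (3 total).
Check: final fork_pos = 27; the multiples of 7 that are <= 27 are 7..21 -> 27 // 7 = 3 completed fragment(s).

Answer: 3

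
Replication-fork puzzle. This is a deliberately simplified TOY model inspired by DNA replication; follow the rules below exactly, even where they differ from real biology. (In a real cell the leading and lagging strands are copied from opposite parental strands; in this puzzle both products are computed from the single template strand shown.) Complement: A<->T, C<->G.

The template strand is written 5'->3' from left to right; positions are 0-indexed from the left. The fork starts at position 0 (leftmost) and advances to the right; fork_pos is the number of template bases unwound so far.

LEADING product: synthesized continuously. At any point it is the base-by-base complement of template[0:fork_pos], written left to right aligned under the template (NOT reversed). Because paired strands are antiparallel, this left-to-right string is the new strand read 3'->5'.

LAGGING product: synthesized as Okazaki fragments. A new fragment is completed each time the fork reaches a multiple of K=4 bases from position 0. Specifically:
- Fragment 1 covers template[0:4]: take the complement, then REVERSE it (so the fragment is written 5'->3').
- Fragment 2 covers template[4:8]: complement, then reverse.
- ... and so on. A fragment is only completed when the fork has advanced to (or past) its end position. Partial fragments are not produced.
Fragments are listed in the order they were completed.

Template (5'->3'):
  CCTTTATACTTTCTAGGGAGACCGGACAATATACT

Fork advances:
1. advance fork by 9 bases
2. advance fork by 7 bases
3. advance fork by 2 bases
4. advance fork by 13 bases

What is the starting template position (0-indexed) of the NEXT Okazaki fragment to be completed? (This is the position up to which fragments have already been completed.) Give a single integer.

Step 1: advance 9 -> fork_pos = 0 + 9 = 9. Reached multiple(s) of 4: 4, 8 -> fragments 1-2 completed (2 total).
Step 2: advance 7 -> fork_pos = 9 + 7 = 16. Reached multiple(s) of 4: 12, 16 -> fragments 3-4 completed (4 total).
Step 3: advance 2 -> fork_pos = 16 + 2 = 18. Next multiple of 4 is 20 (not reached); still 4 fragment(s).
Step 4: advance 13 -> fork_pos = 18 + 13 = 31. Reached multiple(s) of 4: 20, 24, 28 -> fragments 5-7 completed (7 total).
7 fragment(s) completed, covering template[0:28] (7 x 4 = 28). The next fragment, fragment 8, covers template[28:32], so it starts at position 28.

Answer: 28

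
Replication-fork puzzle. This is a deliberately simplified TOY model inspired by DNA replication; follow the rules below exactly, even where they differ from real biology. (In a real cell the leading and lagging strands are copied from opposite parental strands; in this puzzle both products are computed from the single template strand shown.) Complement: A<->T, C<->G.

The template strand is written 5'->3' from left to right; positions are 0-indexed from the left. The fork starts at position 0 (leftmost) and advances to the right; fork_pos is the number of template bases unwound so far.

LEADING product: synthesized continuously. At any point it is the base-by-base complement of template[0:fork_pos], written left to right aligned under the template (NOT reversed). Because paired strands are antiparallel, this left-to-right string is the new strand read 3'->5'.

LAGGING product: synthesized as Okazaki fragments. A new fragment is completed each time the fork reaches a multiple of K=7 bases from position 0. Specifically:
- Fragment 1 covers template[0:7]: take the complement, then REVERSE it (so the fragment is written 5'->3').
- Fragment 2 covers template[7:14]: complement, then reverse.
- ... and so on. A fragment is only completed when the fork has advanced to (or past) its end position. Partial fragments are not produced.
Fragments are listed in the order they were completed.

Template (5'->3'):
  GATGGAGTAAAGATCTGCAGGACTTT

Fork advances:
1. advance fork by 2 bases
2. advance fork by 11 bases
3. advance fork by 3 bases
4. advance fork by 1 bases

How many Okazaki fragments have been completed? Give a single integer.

Answer: 2

Derivation:
Step 1: advance 2 -> fork_pos = 0 + 2 = 2. Next multiple of 7 is 7 (not reached); still 0 fragment(s).
Step 2: advance 11 -> fork_pos = 2 + 11 = 13. Reached multiple(s) of 7: 7 -> fragment 1 completed (1 total).
Step 3: advance 3 -> fork_pos = 13 + 3 = 16. Reached multiple(s) of 7: 14 -> fragment 2 completed (2 total).
Step 4: advance 1 -> fork_pos = 16 + 1 = 17. Next multiple of 7 is 21 (not reached); still 2 fragment(s).
Check: final fork_pos = 17; the multiples of 7 that are <= 17 are 7..14 -> 17 // 7 = 2 completed fragment(s).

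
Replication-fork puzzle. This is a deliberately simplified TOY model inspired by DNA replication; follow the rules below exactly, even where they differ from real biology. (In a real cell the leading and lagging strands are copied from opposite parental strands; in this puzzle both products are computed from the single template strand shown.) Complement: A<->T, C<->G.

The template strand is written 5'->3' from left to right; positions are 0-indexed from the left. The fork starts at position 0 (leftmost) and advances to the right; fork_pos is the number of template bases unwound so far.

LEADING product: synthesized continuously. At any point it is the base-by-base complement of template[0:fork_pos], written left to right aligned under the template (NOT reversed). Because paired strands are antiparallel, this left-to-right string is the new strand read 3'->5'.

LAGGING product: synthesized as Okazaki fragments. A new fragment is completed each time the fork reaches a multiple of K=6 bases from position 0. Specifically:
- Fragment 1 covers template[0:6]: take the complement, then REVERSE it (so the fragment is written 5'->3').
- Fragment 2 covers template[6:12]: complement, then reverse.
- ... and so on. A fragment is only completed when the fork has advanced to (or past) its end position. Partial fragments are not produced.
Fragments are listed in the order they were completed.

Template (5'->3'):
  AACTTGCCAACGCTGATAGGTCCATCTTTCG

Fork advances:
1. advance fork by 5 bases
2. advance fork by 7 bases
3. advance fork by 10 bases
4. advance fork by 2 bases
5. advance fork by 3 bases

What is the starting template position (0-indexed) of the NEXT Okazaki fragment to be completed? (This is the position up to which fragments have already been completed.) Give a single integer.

Answer: 24

Derivation:
Step 1: advance 5 -> fork_pos = 0 + 5 = 5. Next multiple of 6 is 6 (not reached); still 0 fragment(s).
Step 2: advance 7 -> fork_pos = 5 + 7 = 12. Reached multiple(s) of 6: 6, 12 -> fragments 1-2 completed (2 total).
Step 3: advance 10 -> fork_pos = 12 + 10 = 22. Reached multiple(s) of 6: 18 -> fragment 3 completed (3 total).
Step 4: advance 2 -> fork_pos = 22 + 2 = 24. Reached multiple(s) of 6: 24 -> fragment 4 completed (4 total).
Step 5: advance 3 -> fork_pos = 24 + 3 = 27. Next multiple of 6 is 30 (not reached); still 4 fragment(s).
4 fragment(s) completed, covering template[0:24] (4 x 6 = 24). The next fragment, fragment 5, covers template[24:30], so it starts at position 24.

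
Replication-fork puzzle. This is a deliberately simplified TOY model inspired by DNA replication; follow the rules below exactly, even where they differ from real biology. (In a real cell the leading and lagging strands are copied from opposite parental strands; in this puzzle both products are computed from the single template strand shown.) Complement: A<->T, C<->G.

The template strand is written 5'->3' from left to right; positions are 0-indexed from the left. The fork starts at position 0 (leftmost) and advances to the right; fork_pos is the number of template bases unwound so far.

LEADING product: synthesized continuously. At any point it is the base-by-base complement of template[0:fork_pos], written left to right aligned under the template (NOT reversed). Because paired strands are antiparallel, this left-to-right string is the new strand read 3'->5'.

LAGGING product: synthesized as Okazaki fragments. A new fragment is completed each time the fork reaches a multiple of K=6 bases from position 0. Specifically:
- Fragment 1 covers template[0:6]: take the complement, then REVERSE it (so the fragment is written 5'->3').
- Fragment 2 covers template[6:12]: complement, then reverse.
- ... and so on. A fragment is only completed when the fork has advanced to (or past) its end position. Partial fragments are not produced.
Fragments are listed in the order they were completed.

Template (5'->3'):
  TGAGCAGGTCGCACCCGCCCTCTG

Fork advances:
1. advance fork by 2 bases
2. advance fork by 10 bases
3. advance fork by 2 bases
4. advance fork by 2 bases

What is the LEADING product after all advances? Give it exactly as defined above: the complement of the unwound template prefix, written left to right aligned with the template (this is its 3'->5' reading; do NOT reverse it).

Step 1: advance 2 -> fork_pos = 0 + 2 = 2.
Step 2: advance 10 -> fork_pos = 2 + 10 = 12.
Step 3: advance 2 -> fork_pos = 12 + 2 = 14.
Step 4: advance 2 -> fork_pos = 14 + 2 = 16.
Unwound prefix: template[0:16] = TGAGCAGGTCGCACCC
Complement it base by base (A<->T, C<->G), keeping left-to-right order:
  [0:5] TGAGC -> ACTCG
  [5:10] AGGTC -> TCCAG
  [10:15] GCACC -> CGTGG
  [15:16] C -> G
Concatenate: ACTCGTCCAGCGTGGG (length 16; written aligned with the template, i.e. 3'->5').

Answer: ACTCGTCCAGCGTGGG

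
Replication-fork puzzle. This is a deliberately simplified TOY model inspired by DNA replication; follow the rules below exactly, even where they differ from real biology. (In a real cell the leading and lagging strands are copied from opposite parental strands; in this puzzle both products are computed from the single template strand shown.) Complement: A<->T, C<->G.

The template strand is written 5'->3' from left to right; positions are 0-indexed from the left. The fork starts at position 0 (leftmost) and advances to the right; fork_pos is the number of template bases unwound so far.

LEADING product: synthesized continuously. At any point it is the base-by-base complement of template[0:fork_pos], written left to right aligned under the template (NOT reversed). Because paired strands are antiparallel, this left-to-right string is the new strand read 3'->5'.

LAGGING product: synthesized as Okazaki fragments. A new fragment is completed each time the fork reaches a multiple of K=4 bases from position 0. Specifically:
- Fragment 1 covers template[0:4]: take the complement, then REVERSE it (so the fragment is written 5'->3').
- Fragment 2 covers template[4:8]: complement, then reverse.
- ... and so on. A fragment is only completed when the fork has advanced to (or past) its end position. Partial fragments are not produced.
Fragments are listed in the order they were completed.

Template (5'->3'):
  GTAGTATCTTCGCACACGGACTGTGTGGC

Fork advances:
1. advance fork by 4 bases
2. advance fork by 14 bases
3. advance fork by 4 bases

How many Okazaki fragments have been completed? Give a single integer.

Step 1: advance 4 -> fork_pos = 0 + 4 = 4. Reached multiple(s) of 4: 4 -> fragment 1 completed (1 total).
Step 2: advance 14 -> fork_pos = 4 + 14 = 18. Reached multiple(s) of 4: 8, 12, 16 -> fragments 2-4 completed (4 total).
Step 3: advance 4 -> fork_pos = 18 + 4 = 22. Reached multiple(s) of 4: 20 -> fragment 5 completed (5 total).
Check: final fork_pos = 22; the multiples of 4 that are <= 22 are 4..20 -> 22 // 4 = 5 completed fragment(s).

Answer: 5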